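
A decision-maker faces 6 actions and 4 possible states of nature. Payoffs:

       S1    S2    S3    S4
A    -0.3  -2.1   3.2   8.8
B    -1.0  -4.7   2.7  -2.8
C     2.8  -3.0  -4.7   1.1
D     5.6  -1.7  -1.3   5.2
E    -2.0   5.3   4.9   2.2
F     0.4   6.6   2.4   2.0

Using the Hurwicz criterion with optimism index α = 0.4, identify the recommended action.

F

A: 0.4·8.8 + 0.6·(-2.1) = 2.26
B: 0.4·2.7 + 0.6·(-4.7) = -1.74
C: 0.4·2.8 + 0.6·(-4.7) = -1.7
D: 0.4·5.6 + 0.6·(-1.7) = 1.22
E: 0.4·5.3 + 0.6·(-2.0) = 0.92
F: 0.4·6.6 + 0.6·0.4 = 2.88
Highest Hurwicz score = 2.88 → F.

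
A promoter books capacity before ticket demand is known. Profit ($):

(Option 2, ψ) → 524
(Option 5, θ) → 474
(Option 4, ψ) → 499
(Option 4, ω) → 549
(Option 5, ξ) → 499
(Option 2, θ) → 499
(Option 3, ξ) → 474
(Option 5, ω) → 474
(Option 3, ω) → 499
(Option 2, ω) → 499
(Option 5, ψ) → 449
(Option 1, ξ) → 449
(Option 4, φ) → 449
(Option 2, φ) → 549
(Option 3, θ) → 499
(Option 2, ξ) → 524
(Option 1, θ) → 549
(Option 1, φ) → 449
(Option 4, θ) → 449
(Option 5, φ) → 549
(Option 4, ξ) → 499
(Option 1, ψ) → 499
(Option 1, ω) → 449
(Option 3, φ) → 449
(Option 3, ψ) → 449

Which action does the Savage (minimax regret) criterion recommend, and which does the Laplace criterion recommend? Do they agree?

Column bests: θ=549, φ=549, ψ=524, ω=549, ξ=524.
Option 1 regrets: 0, 100, 25, 100, 75 → max 100
Option 2 regrets: 50, 0, 0, 50, 0 → max 50
Option 3 regrets: 50, 100, 75, 50, 50 → max 100
Option 4 regrets: 100, 100, 25, 0, 25 → max 100
Option 5 regrets: 75, 0, 75, 75, 25 → max 75
Smallest max regret = 50 → Option 2.
Row averages: Option 1=479, Option 2=519, Option 3=474, Option 4=489, Option 5=489
Highest average = 519 → Option 2.

minimax regret → Option 2; laplace → Option 2 (agree)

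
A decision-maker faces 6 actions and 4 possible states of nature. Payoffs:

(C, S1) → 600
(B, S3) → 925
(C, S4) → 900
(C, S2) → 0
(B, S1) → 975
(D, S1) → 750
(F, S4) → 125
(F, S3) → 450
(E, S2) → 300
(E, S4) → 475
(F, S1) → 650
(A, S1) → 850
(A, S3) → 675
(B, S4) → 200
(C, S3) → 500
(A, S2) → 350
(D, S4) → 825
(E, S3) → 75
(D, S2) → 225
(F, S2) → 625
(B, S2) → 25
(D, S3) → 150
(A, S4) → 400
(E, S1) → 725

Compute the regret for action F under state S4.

Best payoff under S4 is 900.
Regret = 900 − 125 = 775.

775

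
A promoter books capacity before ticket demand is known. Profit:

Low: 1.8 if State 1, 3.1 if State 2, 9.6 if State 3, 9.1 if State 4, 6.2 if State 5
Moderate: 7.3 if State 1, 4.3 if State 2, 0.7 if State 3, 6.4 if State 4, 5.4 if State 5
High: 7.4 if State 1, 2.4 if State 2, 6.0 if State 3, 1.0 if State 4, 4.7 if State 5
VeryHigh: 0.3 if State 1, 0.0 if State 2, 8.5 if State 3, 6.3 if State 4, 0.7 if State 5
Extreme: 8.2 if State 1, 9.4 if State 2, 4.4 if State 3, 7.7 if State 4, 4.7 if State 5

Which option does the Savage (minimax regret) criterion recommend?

Extreme

Column bests: State 1=8.2, State 2=9.4, State 3=9.6, State 4=9.1, State 5=6.2.
Low regrets: 6.4, 6.3, 0.0, 0.0, 0.0 → max 6.4
Moderate regrets: 0.9, 5.1, 8.9, 2.7, 0.8 → max 8.9
High regrets: 0.8, 7.0, 3.6, 8.1, 1.5 → max 8.1
VeryHigh regrets: 7.9, 9.4, 1.1, 2.8, 5.5 → max 9.4
Extreme regrets: 0.0, 0.0, 5.2, 1.4, 1.5 → max 5.2
Smallest max regret = 5.2 → Extreme.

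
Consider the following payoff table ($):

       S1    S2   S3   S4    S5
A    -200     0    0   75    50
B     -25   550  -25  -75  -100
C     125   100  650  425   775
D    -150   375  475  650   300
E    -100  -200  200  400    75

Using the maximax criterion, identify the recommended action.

C

Row maxima: A=75, B=550, C=775, D=650, E=400
Best best-case = 775 → C.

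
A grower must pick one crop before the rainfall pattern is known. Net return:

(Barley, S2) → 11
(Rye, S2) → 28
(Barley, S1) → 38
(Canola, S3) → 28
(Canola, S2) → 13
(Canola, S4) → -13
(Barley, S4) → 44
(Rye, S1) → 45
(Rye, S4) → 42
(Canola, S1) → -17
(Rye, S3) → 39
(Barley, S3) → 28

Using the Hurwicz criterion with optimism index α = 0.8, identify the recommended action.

Rye

Canola: 0.8·28 + 0.2·(-17) = 19
Rye: 0.8·45 + 0.2·28 = 41.6
Barley: 0.8·44 + 0.2·11 = 37.4
Highest Hurwicz score = 41.6 → Rye.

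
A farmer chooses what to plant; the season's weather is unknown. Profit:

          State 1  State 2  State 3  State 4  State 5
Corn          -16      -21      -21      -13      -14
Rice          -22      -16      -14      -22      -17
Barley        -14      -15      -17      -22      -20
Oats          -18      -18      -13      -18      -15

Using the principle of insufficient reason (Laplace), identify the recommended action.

Row averages: Corn=-17, Rice=-18.2, Barley=-17.6, Oats=-16.4
Highest average = -16.4 → Oats.

Oats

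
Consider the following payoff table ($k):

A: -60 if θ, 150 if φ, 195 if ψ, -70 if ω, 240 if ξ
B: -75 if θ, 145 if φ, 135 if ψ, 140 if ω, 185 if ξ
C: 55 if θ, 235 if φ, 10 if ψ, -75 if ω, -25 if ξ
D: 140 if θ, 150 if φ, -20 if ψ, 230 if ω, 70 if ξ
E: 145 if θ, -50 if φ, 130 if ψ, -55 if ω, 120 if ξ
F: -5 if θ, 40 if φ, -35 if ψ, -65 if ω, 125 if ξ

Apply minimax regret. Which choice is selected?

D

Column bests: θ=145, φ=235, ψ=195, ω=230, ξ=240.
A regrets: 205, 85, 0, 300, 0 → max 300
B regrets: 220, 90, 60, 90, 55 → max 220
C regrets: 90, 0, 185, 305, 265 → max 305
D regrets: 5, 85, 215, 0, 170 → max 215
E regrets: 0, 285, 65, 285, 120 → max 285
F regrets: 150, 195, 230, 295, 115 → max 295
Smallest max regret = 215 → D.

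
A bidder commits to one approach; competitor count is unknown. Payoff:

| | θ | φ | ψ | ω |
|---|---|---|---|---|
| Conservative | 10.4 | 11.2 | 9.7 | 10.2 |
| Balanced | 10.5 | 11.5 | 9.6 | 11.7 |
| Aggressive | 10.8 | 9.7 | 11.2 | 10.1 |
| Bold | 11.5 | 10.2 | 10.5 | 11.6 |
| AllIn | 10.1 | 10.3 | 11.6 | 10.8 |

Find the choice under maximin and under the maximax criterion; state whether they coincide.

Row minima: Conservative=9.7, Balanced=9.6, Aggressive=9.7, Bold=10.2, AllIn=10.1
Best worst-case = 10.2 → Bold.
Row maxima: Conservative=11.2, Balanced=11.7, Aggressive=11.2, Bold=11.6, AllIn=11.6
Best best-case = 11.7 → Balanced.

maximin → Bold; maximax → Balanced (disagree)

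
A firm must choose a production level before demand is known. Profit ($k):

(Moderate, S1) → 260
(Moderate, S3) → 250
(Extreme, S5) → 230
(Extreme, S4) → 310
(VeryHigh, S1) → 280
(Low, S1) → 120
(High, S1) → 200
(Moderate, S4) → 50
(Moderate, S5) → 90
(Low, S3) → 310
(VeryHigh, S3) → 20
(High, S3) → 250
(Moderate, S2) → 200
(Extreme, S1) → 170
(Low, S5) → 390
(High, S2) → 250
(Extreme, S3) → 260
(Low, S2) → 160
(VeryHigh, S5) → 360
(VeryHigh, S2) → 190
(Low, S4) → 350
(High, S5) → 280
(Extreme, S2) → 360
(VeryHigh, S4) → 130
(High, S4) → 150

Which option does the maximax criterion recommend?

Low

Row maxima: Low=390, Moderate=260, High=280, VeryHigh=360, Extreme=360
Best best-case = 390 → Low.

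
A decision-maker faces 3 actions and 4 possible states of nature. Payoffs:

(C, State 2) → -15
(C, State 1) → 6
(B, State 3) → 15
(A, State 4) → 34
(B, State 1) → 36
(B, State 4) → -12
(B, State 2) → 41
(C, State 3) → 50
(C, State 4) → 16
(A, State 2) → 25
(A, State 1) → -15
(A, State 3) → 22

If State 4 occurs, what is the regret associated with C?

Best payoff under State 4 is 34.
Regret = 34 − 16 = 18.

18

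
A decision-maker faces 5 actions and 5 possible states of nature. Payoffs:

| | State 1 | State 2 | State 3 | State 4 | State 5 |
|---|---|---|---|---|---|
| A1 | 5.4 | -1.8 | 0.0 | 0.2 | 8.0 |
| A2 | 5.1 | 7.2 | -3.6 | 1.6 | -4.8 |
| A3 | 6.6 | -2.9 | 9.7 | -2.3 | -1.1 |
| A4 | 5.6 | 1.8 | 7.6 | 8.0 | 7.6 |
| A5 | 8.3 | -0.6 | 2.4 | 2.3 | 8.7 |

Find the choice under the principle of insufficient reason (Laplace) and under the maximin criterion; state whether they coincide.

laplace → A4; maximin → A4 (agree)

Row averages: A1=2.36, A2=1.1, A3=2, A4=6.12, A5=4.22
Highest average = 6.12 → A4.
Row minima: A1=-1.8, A2=-4.8, A3=-2.9, A4=1.8, A5=-0.6
Best worst-case = 1.8 → A4.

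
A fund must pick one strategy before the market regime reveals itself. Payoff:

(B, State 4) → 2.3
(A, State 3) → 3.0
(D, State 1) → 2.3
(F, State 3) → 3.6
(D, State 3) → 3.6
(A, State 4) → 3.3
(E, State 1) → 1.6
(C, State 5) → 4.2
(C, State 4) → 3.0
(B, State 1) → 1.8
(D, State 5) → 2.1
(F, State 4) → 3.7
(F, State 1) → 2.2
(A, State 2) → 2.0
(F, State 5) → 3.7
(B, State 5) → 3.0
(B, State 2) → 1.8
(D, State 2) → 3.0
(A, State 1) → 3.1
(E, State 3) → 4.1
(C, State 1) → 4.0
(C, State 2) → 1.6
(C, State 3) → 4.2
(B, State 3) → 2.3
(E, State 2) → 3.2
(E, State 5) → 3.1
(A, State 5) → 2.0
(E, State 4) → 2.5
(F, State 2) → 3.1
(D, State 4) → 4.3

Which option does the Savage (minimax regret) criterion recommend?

Column bests: State 1=4.0, State 2=3.2, State 3=4.2, State 4=4.3, State 5=4.2.
A regrets: 0.9, 1.2, 1.2, 1.0, 2.2 → max 2.2
B regrets: 2.2, 1.4, 1.9, 2.0, 1.2 → max 2.2
C regrets: 0.0, 1.6, 0.0, 1.3, 0.0 → max 1.6
D regrets: 1.7, 0.2, 0.6, 0.0, 2.1 → max 2.1
E regrets: 2.4, 0.0, 0.1, 1.8, 1.1 → max 2.4
F regrets: 1.8, 0.1, 0.6, 0.6, 0.5 → max 1.8
Smallest max regret = 1.6 → C.

C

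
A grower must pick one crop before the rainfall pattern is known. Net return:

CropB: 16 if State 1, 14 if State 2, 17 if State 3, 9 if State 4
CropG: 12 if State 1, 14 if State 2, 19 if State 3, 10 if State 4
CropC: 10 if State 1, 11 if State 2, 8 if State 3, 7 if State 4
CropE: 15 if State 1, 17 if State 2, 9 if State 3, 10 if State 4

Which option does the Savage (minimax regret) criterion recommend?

Column bests: State 1=16, State 2=17, State 3=19, State 4=10.
CropB regrets: 0, 3, 2, 1 → max 3
CropG regrets: 4, 3, 0, 0 → max 4
CropC regrets: 6, 6, 11, 3 → max 11
CropE regrets: 1, 0, 10, 0 → max 10
Smallest max regret = 3 → CropB.

CropB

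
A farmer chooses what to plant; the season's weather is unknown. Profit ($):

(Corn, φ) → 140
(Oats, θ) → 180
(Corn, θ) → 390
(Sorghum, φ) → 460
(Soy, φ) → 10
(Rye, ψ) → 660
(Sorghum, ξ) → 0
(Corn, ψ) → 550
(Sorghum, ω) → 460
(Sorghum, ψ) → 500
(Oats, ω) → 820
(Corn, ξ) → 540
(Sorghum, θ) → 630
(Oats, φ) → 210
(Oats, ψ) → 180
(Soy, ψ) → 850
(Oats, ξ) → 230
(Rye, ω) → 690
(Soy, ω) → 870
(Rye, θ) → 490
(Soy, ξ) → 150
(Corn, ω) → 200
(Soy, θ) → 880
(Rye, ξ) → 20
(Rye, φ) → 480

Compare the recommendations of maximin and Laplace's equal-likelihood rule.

Row minima: Rye=20, Soy=10, Oats=180, Sorghum=0, Corn=140
Best worst-case = 180 → Oats.
Row averages: Rye=468, Soy=552, Oats=324, Sorghum=410, Corn=364
Highest average = 552 → Soy.

maximin → Oats; laplace → Soy (disagree)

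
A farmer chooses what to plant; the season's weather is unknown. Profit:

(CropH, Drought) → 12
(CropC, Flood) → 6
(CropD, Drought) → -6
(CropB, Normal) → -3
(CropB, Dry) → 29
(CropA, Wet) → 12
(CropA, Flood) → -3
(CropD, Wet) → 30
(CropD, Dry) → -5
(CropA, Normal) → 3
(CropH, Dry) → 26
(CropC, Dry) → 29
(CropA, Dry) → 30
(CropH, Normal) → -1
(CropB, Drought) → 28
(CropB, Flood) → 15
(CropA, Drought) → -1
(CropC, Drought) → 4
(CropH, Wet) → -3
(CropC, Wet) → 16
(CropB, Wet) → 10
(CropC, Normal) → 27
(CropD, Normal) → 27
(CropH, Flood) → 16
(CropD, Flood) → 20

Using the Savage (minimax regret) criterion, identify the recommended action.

Column bests: Drought=28, Dry=30, Normal=27, Wet=30, Flood=20.
CropC regrets: 24, 1, 0, 14, 14 → max 24
CropD regrets: 34, 35, 0, 0, 0 → max 35
CropH regrets: 16, 4, 28, 33, 4 → max 33
CropA regrets: 29, 0, 24, 18, 23 → max 29
CropB regrets: 0, 1, 30, 20, 5 → max 30
Smallest max regret = 24 → CropC.

CropC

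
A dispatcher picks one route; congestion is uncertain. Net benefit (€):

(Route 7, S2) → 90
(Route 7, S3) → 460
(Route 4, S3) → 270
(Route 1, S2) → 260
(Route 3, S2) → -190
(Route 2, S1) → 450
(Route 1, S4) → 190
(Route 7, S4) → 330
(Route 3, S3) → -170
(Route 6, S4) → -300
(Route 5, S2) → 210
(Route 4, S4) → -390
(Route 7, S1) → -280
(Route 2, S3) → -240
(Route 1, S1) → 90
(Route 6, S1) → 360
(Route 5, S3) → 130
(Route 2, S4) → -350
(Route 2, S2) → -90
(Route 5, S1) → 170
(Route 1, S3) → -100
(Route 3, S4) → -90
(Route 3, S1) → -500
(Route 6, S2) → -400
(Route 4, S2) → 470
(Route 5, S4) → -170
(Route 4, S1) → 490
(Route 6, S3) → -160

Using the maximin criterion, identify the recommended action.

Route 1

Row minima: Route 1=-100, Route 2=-350, Route 3=-500, Route 4=-390, Route 5=-170, Route 6=-400, Route 7=-280
Best worst-case = -100 → Route 1.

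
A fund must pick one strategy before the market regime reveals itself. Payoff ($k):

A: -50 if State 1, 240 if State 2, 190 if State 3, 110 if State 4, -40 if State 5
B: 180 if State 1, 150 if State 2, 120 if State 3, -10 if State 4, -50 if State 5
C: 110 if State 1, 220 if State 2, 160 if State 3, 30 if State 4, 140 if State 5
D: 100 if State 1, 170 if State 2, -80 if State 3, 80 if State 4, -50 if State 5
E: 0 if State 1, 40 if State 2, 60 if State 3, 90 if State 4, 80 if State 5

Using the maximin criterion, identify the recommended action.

Row minima: A=-50, B=-50, C=30, D=-80, E=0
Best worst-case = 30 → C.

C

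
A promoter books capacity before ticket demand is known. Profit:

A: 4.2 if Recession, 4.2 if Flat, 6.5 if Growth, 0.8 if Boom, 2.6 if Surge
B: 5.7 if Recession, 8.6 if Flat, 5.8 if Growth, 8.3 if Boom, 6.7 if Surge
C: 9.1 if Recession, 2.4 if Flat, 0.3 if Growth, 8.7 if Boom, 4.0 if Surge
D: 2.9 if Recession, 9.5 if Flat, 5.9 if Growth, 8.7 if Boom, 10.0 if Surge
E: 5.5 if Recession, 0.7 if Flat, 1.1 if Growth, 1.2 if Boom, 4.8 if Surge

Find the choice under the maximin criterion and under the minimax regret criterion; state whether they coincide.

maximin → B; minimax regret → B (agree)

Row minima: A=0.8, B=5.7, C=0.3, D=2.9, E=0.7
Best worst-case = 5.7 → B.
Column bests: Recession=9.1, Flat=9.5, Growth=6.5, Boom=8.7, Surge=10.0.
A regrets: 4.9, 5.3, 0.0, 7.9, 7.4 → max 7.9
B regrets: 3.4, 0.9, 0.7, 0.4, 3.3 → max 3.4
C regrets: 0.0, 7.1, 6.2, 0.0, 6.0 → max 7.1
D regrets: 6.2, 0.0, 0.6, 0.0, 0.0 → max 6.2
E regrets: 3.6, 8.8, 5.4, 7.5, 5.2 → max 8.8
Smallest max regret = 3.4 → B.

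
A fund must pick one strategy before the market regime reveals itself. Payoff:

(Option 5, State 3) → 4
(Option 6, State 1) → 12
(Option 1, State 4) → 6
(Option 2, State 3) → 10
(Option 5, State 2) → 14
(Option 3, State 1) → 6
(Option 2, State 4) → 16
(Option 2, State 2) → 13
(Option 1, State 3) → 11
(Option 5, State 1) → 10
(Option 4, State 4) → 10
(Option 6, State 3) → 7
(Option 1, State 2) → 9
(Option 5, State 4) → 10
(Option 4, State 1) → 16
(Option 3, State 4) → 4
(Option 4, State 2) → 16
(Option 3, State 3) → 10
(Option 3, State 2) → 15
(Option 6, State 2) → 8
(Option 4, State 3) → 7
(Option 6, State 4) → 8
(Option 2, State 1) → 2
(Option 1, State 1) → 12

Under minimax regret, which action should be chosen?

Option 4

Column bests: State 1=16, State 2=16, State 3=11, State 4=16.
Option 1 regrets: 4, 7, 0, 10 → max 10
Option 2 regrets: 14, 3, 1, 0 → max 14
Option 3 regrets: 10, 1, 1, 12 → max 12
Option 4 regrets: 0, 0, 4, 6 → max 6
Option 5 regrets: 6, 2, 7, 6 → max 7
Option 6 regrets: 4, 8, 4, 8 → max 8
Smallest max regret = 6 → Option 4.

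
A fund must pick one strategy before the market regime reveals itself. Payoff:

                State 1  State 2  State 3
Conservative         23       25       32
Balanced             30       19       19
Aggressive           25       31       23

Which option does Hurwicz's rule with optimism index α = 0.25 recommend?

Conservative: 0.25·32 + 0.75·23 = 25.25
Balanced: 0.25·30 + 0.75·19 = 21.75
Aggressive: 0.25·31 + 0.75·23 = 25
Highest Hurwicz score = 25.25 → Conservative.

Conservative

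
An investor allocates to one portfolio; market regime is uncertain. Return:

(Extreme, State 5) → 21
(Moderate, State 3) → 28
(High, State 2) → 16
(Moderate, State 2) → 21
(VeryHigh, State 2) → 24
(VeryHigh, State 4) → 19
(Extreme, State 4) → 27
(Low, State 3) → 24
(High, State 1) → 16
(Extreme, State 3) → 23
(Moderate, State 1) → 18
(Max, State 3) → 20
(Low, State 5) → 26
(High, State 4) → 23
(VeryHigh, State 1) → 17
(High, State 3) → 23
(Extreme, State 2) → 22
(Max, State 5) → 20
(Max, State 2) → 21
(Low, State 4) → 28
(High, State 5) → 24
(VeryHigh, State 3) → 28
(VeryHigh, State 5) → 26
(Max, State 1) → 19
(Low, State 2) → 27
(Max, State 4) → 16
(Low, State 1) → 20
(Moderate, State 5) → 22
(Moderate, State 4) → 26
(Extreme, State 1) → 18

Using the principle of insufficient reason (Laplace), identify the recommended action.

Low

Row averages: Low=25, Moderate=23, High=20.4, VeryHigh=22.8, Extreme=22.2, Max=19.2
Highest average = 25 → Low.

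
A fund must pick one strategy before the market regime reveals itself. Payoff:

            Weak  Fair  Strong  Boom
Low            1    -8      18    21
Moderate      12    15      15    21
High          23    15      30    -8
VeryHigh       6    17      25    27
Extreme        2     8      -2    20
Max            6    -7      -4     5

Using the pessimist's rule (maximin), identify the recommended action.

Moderate

Row minima: Low=-8, Moderate=12, High=-8, VeryHigh=6, Extreme=-2, Max=-7
Best worst-case = 12 → Moderate.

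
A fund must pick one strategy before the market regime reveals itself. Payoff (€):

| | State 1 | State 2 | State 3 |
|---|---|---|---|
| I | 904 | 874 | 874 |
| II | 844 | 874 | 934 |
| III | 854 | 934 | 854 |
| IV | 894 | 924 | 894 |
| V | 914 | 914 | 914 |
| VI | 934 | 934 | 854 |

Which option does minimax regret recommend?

V

Column bests: State 1=934, State 2=934, State 3=934.
I regrets: 30, 60, 60 → max 60
II regrets: 90, 60, 0 → max 90
III regrets: 80, 0, 80 → max 80
IV regrets: 40, 10, 40 → max 40
V regrets: 20, 20, 20 → max 20
VI regrets: 0, 0, 80 → max 80
Smallest max regret = 20 → V.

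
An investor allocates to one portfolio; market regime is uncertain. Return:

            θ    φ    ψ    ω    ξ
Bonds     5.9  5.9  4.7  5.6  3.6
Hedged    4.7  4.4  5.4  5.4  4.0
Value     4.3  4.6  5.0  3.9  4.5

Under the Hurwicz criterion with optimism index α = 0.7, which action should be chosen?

Bonds: 0.7·5.9 + 0.3·3.6 = 5.21
Hedged: 0.7·5.4 + 0.3·4.0 = 4.98
Value: 0.7·5.0 + 0.3·3.9 = 4.67
Highest Hurwicz score = 5.21 → Bonds.

Bonds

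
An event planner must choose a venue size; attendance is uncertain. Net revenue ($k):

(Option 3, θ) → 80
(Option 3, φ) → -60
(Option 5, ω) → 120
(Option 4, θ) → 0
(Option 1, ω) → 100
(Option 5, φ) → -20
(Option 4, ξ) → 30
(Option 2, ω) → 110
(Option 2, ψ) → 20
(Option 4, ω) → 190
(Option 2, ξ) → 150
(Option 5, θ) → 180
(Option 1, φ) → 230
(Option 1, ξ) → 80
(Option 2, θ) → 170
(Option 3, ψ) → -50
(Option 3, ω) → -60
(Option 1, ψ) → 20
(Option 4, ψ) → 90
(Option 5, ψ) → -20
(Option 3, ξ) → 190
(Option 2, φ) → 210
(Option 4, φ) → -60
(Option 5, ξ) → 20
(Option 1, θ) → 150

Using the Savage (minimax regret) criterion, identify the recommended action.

Option 2

Column bests: θ=180, φ=230, ψ=90, ω=190, ξ=190.
Option 1 regrets: 30, 0, 70, 90, 110 → max 110
Option 2 regrets: 10, 20, 70, 80, 40 → max 80
Option 3 regrets: 100, 290, 140, 250, 0 → max 290
Option 4 regrets: 180, 290, 0, 0, 160 → max 290
Option 5 regrets: 0, 250, 110, 70, 170 → max 250
Smallest max regret = 80 → Option 2.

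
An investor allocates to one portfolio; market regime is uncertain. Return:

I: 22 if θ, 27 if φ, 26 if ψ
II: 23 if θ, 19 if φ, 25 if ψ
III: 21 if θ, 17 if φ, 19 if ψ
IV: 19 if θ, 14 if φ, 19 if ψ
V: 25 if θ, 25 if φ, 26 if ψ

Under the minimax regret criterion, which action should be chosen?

V

Column bests: θ=25, φ=27, ψ=26.
I regrets: 3, 0, 0 → max 3
II regrets: 2, 8, 1 → max 8
III regrets: 4, 10, 7 → max 10
IV regrets: 6, 13, 7 → max 13
V regrets: 0, 2, 0 → max 2
Smallest max regret = 2 → V.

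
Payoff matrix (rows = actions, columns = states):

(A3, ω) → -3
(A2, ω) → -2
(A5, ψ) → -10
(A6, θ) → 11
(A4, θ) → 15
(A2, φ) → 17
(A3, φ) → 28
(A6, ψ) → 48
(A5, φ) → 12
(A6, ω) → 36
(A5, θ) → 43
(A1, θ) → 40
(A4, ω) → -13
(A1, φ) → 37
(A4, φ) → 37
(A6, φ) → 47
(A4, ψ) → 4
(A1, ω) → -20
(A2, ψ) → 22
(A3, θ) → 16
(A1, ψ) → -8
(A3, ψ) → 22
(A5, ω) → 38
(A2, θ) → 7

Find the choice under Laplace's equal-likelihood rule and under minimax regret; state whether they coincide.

Row averages: A1=12.25, A2=11, A3=15.75, A4=10.75, A5=20.75, A6=35.5
Highest average = 35.5 → A6.
Column bests: θ=43, φ=47, ψ=48, ω=38.
A1 regrets: 3, 10, 56, 58 → max 58
A2 regrets: 36, 30, 26, 40 → max 40
A3 regrets: 27, 19, 26, 41 → max 41
A4 regrets: 28, 10, 44, 51 → max 51
A5 regrets: 0, 35, 58, 0 → max 58
A6 regrets: 32, 0, 0, 2 → max 32
Smallest max regret = 32 → A6.

laplace → A6; minimax regret → A6 (agree)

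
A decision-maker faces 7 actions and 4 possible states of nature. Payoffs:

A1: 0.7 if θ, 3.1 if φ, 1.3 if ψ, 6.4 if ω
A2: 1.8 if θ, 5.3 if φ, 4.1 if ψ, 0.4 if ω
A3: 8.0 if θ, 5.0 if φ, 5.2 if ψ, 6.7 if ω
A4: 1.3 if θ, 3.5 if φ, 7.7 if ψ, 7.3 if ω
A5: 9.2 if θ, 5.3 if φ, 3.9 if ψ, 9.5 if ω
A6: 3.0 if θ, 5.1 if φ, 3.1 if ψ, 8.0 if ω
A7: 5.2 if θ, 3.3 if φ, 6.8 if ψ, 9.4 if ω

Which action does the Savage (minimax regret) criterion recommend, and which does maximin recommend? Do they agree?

Column bests: θ=9.2, φ=5.3, ψ=7.7, ω=9.5.
A1 regrets: 8.5, 2.2, 6.4, 3.1 → max 8.5
A2 regrets: 7.4, 0.0, 3.6, 9.1 → max 9.1
A3 regrets: 1.2, 0.3, 2.5, 2.8 → max 2.8
A4 regrets: 7.9, 1.8, 0.0, 2.2 → max 7.9
A5 regrets: 0.0, 0.0, 3.8, 0.0 → max 3.8
A6 regrets: 6.2, 0.2, 4.6, 1.5 → max 6.2
A7 regrets: 4.0, 2.0, 0.9, 0.1 → max 4.0
Smallest max regret = 2.8 → A3.
Row minima: A1=0.7, A2=0.4, A3=5.0, A4=1.3, A5=3.9, A6=3.0, A7=3.3
Best worst-case = 5.0 → A3.

minimax regret → A3; maximin → A3 (agree)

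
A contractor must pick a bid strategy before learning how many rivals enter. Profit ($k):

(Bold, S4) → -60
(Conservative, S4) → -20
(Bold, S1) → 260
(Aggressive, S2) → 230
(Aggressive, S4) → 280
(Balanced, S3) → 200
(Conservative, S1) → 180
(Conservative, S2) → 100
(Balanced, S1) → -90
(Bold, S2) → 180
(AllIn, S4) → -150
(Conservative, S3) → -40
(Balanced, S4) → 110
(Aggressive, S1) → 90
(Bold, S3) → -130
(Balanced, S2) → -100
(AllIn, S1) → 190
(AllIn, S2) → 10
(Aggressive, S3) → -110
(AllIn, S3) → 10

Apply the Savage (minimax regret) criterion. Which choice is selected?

Column bests: S1=260, S2=230, S3=200, S4=280.
Conservative regrets: 80, 130, 240, 300 → max 300
Balanced regrets: 350, 330, 0, 170 → max 350
Aggressive regrets: 170, 0, 310, 0 → max 310
Bold regrets: 0, 50, 330, 340 → max 340
AllIn regrets: 70, 220, 190, 430 → max 430
Smallest max regret = 300 → Conservative.

Conservative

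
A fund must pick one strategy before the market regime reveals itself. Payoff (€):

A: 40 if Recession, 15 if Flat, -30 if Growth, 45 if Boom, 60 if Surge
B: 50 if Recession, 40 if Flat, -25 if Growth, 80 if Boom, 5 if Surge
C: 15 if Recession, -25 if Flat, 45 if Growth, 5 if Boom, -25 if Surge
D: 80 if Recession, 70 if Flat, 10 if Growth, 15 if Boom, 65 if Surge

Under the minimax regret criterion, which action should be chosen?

D

Column bests: Recession=80, Flat=70, Growth=45, Boom=80, Surge=65.
A regrets: 40, 55, 75, 35, 5 → max 75
B regrets: 30, 30, 70, 0, 60 → max 70
C regrets: 65, 95, 0, 75, 90 → max 95
D regrets: 0, 0, 35, 65, 0 → max 65
Smallest max regret = 65 → D.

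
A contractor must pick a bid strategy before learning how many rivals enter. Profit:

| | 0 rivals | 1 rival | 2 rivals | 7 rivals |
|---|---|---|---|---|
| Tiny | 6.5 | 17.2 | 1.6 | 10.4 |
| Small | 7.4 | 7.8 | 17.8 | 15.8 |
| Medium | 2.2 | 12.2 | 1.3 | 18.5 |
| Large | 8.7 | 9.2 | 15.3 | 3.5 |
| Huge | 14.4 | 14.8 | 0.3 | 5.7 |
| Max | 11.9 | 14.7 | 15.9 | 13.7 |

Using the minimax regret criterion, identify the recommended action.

Max

Column bests: 0 rivals=14.4, 1 rival=17.2, 2 rivals=17.8, 7 rivals=18.5.
Tiny regrets: 7.9, 0.0, 16.2, 8.1 → max 16.2
Small regrets: 7.0, 9.4, 0.0, 2.7 → max 9.4
Medium regrets: 12.2, 5.0, 16.5, 0.0 → max 16.5
Large regrets: 5.7, 8.0, 2.5, 15.0 → max 15.0
Huge regrets: 0.0, 2.4, 17.5, 12.8 → max 17.5
Max regrets: 2.5, 2.5, 1.9, 4.8 → max 4.8
Smallest max regret = 4.8 → Max.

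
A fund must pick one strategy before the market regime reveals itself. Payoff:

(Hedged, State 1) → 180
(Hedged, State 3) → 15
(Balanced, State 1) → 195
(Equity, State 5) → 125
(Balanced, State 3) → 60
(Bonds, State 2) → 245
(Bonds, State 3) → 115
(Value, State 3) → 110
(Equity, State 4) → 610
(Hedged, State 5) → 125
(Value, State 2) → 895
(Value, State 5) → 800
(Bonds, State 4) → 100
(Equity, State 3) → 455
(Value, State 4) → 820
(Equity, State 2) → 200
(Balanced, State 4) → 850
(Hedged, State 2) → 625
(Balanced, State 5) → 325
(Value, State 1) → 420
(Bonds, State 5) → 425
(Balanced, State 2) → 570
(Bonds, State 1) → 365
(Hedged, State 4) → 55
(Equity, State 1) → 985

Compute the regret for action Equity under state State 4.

240

Best payoff under State 4 is 850.
Regret = 850 − 610 = 240.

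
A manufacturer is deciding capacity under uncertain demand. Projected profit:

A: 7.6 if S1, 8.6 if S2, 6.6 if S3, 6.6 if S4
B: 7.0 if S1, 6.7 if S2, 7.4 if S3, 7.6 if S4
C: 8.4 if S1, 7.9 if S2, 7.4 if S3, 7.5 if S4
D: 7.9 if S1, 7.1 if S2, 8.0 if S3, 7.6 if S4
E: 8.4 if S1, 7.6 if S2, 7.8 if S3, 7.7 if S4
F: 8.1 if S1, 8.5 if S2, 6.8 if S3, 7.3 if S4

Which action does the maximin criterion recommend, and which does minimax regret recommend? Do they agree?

Row minima: A=6.6, B=6.7, C=7.4, D=7.1, E=7.6, F=6.8
Best worst-case = 7.6 → E.
Column bests: S1=8.4, S2=8.6, S3=8.0, S4=7.7.
A regrets: 0.8, 0.0, 1.4, 1.1 → max 1.4
B regrets: 1.4, 1.9, 0.6, 0.1 → max 1.9
C regrets: 0.0, 0.7, 0.6, 0.2 → max 0.7
D regrets: 0.5, 1.5, 0.0, 0.1 → max 1.5
E regrets: 0.0, 1.0, 0.2, 0.0 → max 1.0
F regrets: 0.3, 0.1, 1.2, 0.4 → max 1.2
Smallest max regret = 0.7 → C.

maximin → E; minimax regret → C (disagree)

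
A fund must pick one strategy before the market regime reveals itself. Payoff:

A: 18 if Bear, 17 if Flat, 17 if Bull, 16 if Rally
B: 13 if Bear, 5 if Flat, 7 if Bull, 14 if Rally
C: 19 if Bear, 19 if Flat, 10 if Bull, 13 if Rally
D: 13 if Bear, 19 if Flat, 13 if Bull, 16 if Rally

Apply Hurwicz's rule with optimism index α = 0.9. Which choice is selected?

A: 0.9·18 + 0.1·16 = 17.8
B: 0.9·14 + 0.1·5 = 13.1
C: 0.9·19 + 0.1·10 = 18.1
D: 0.9·19 + 0.1·13 = 18.4
Highest Hurwicz score = 18.4 → D.

D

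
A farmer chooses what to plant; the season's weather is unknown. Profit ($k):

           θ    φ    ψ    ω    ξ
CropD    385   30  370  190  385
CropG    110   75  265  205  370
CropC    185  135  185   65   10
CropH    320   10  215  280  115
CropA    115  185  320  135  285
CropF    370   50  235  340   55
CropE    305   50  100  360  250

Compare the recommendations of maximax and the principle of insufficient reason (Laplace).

Row maxima: CropD=385, CropG=370, CropC=185, CropH=320, CropA=320, CropF=370, CropE=360
Best best-case = 385 → CropD.
Row averages: CropD=272, CropG=205, CropC=116, CropH=188, CropA=208, CropF=210, CropE=213
Highest average = 272 → CropD.

maximax → CropD; laplace → CropD (agree)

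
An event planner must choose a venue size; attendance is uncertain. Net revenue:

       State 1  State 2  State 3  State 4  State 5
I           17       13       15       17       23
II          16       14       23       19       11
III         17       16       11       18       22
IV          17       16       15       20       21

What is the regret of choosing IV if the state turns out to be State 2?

Best payoff under State 2 is 16.
Regret = 16 − 16 = 0.

0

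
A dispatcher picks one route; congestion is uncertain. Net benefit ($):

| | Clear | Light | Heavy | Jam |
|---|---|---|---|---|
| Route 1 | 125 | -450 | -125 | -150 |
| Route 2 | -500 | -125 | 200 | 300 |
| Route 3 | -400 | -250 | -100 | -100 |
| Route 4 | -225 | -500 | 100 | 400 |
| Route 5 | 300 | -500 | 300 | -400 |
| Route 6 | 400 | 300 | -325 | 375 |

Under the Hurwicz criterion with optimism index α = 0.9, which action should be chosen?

Route 1: 0.9·125 + 0.1·(-450) = 67.5
Route 2: 0.9·300 + 0.1·(-500) = 220
Route 3: 0.9·(-100) + 0.1·(-400) = -130
Route 4: 0.9·400 + 0.1·(-500) = 310
Route 5: 0.9·300 + 0.1·(-500) = 220
Route 6: 0.9·400 + 0.1·(-325) = 327.5
Highest Hurwicz score = 327.5 → Route 6.

Route 6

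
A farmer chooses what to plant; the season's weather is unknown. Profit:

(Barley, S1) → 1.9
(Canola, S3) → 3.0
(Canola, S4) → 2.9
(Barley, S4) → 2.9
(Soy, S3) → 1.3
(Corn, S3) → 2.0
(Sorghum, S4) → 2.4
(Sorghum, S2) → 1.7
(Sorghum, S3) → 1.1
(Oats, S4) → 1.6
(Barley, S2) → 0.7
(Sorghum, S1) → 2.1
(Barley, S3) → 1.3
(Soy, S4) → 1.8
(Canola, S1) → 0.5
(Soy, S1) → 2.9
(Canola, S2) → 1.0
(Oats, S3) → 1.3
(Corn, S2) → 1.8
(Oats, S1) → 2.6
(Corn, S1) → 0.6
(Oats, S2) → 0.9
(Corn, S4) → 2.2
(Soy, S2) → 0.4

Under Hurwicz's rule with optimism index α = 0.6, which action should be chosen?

Soy: 0.6·2.9 + 0.4·0.4 = 1.9
Canola: 0.6·3.0 + 0.4·0.5 = 2
Barley: 0.6·2.9 + 0.4·0.7 = 2.02
Oats: 0.6·2.6 + 0.4·0.9 = 1.92
Corn: 0.6·2.2 + 0.4·0.6 = 1.56
Sorghum: 0.6·2.4 + 0.4·1.1 = 1.88
Highest Hurwicz score = 2.02 → Barley.

Barley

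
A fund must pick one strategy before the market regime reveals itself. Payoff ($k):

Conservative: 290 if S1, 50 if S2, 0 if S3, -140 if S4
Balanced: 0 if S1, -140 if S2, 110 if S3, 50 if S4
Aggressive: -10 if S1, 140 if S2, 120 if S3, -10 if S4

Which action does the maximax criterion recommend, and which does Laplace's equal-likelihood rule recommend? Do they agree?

maximax → Conservative; laplace → Aggressive (disagree)

Row maxima: Conservative=290, Balanced=110, Aggressive=140
Best best-case = 290 → Conservative.
Row averages: Conservative=50, Balanced=5, Aggressive=60
Highest average = 60 → Aggressive.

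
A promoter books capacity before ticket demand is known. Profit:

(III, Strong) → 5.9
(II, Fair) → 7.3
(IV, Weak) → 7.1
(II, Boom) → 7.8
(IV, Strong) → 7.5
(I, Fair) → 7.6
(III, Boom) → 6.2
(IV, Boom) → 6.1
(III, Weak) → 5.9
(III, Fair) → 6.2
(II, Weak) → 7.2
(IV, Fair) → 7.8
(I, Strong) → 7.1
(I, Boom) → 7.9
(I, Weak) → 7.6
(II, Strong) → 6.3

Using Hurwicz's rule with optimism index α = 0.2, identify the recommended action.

I: 0.2·7.9 + 0.8·7.1 = 7.26
II: 0.2·7.8 + 0.8·6.3 = 6.6
III: 0.2·6.2 + 0.8·5.9 = 5.96
IV: 0.2·7.8 + 0.8·6.1 = 6.44
Highest Hurwicz score = 7.26 → I.

I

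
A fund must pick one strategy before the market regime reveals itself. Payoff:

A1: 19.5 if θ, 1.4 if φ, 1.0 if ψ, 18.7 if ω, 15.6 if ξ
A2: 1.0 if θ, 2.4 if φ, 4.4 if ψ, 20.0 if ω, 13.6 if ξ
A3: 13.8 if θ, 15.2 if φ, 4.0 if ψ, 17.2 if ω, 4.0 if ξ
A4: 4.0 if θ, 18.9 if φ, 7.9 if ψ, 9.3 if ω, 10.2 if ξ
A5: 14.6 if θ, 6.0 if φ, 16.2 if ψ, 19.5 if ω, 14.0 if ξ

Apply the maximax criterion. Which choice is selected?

A2

Row maxima: A1=19.5, A2=20.0, A3=17.2, A4=18.9, A5=19.5
Best best-case = 20.0 → A2.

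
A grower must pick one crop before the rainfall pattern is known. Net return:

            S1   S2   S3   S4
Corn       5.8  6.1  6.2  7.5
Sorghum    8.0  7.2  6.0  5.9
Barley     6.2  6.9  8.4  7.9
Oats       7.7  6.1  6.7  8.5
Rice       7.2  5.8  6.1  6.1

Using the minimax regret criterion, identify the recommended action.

Oats

Column bests: S1=8.0, S2=7.2, S3=8.4, S4=8.5.
Corn regrets: 2.2, 1.1, 2.2, 1.0 → max 2.2
Sorghum regrets: 0.0, 0.0, 2.4, 2.6 → max 2.6
Barley regrets: 1.8, 0.3, 0.0, 0.6 → max 1.8
Oats regrets: 0.3, 1.1, 1.7, 0.0 → max 1.7
Rice regrets: 0.8, 1.4, 2.3, 2.4 → max 2.4
Smallest max regret = 1.7 → Oats.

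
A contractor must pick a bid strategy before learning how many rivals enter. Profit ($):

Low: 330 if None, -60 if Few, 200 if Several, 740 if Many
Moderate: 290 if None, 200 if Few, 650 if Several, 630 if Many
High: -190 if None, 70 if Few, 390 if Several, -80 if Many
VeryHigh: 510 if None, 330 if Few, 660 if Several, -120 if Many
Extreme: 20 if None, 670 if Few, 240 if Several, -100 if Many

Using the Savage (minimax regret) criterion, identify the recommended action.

Moderate

Column bests: None=510, Few=670, Several=660, Many=740.
Low regrets: 180, 730, 460, 0 → max 730
Moderate regrets: 220, 470, 10, 110 → max 470
High regrets: 700, 600, 270, 820 → max 820
VeryHigh regrets: 0, 340, 0, 860 → max 860
Extreme regrets: 490, 0, 420, 840 → max 840
Smallest max regret = 470 → Moderate.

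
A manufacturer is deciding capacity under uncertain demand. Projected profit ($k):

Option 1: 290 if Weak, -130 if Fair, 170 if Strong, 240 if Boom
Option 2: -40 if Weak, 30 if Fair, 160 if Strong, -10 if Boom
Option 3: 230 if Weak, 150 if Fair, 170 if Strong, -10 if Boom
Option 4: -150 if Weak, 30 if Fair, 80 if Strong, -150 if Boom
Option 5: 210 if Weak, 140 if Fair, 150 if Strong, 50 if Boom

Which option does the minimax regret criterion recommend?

Option 5

Column bests: Weak=290, Fair=150, Strong=170, Boom=240.
Option 1 regrets: 0, 280, 0, 0 → max 280
Option 2 regrets: 330, 120, 10, 250 → max 330
Option 3 regrets: 60, 0, 0, 250 → max 250
Option 4 regrets: 440, 120, 90, 390 → max 440
Option 5 regrets: 80, 10, 20, 190 → max 190
Smallest max regret = 190 → Option 5.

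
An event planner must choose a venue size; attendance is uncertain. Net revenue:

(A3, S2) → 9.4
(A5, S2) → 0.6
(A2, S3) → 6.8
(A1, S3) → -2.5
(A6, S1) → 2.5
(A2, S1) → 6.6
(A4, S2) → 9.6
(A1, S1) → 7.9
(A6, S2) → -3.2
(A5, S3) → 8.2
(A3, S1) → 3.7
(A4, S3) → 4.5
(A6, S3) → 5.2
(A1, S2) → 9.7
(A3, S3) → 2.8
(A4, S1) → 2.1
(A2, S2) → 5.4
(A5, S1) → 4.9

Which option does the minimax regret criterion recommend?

A2

Column bests: S1=7.9, S2=9.7, S3=8.2.
A1 regrets: 0.0, 0.0, 10.7 → max 10.7
A2 regrets: 1.3, 4.3, 1.4 → max 4.3
A3 regrets: 4.2, 0.3, 5.4 → max 5.4
A4 regrets: 5.8, 0.1, 3.7 → max 5.8
A5 regrets: 3.0, 9.1, 0.0 → max 9.1
A6 regrets: 5.4, 12.9, 3.0 → max 12.9
Smallest max regret = 4.3 → A2.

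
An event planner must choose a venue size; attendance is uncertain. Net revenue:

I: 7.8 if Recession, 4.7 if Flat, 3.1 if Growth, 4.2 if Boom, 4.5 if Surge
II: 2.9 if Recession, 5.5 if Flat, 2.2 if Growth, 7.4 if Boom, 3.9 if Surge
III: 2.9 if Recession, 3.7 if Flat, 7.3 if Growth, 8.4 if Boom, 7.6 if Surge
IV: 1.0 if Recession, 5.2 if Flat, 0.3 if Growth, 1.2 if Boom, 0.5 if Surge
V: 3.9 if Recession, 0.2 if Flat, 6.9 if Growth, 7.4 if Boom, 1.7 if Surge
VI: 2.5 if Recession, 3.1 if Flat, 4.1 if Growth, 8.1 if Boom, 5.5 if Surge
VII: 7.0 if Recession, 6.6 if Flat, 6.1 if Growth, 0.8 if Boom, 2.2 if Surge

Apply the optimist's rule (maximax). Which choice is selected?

Row maxima: I=7.8, II=7.4, III=8.4, IV=5.2, V=7.4, VI=8.1, VII=7.0
Best best-case = 8.4 → III.

III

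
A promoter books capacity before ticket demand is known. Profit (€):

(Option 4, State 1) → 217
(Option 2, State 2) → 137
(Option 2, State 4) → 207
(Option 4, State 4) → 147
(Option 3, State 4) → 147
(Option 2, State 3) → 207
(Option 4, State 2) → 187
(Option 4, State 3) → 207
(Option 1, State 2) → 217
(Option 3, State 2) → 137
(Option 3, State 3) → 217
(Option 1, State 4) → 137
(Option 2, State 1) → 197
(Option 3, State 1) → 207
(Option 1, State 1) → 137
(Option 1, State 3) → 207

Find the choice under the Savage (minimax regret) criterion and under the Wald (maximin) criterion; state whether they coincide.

Column bests: State 1=217, State 2=217, State 3=217, State 4=207.
Option 1 regrets: 80, 0, 10, 70 → max 80
Option 2 regrets: 20, 80, 10, 0 → max 80
Option 3 regrets: 10, 80, 0, 60 → max 80
Option 4 regrets: 0, 30, 10, 60 → max 60
Smallest max regret = 60 → Option 4.
Row minima: Option 1=137, Option 2=137, Option 3=137, Option 4=147
Best worst-case = 147 → Option 4.

minimax regret → Option 4; maximin → Option 4 (agree)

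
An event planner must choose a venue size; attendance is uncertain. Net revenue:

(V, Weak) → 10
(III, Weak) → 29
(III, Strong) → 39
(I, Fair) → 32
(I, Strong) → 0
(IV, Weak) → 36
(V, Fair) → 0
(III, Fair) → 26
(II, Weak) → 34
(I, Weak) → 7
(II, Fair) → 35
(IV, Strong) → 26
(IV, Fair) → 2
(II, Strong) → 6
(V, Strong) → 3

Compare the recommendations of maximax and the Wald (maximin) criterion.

Row maxima: I=32, II=35, III=39, IV=36, V=10
Best best-case = 39 → III.
Row minima: I=0, II=6, III=26, IV=2, V=0
Best worst-case = 26 → III.

maximax → III; maximin → III (agree)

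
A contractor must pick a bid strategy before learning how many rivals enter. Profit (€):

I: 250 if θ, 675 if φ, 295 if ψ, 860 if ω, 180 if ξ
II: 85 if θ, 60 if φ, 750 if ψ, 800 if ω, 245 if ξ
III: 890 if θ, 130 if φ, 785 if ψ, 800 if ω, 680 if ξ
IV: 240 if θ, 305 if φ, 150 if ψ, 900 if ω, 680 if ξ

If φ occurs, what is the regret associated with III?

Best payoff under φ is 675.
Regret = 675 − 130 = 545.

545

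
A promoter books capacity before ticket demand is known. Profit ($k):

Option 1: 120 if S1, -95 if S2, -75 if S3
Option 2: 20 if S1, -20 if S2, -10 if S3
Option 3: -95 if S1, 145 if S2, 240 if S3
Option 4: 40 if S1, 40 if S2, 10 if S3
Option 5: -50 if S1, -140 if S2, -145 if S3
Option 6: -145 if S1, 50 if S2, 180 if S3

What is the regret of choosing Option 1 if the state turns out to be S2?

240

Best payoff under S2 is 145.
Regret = 145 − (-95) = 240.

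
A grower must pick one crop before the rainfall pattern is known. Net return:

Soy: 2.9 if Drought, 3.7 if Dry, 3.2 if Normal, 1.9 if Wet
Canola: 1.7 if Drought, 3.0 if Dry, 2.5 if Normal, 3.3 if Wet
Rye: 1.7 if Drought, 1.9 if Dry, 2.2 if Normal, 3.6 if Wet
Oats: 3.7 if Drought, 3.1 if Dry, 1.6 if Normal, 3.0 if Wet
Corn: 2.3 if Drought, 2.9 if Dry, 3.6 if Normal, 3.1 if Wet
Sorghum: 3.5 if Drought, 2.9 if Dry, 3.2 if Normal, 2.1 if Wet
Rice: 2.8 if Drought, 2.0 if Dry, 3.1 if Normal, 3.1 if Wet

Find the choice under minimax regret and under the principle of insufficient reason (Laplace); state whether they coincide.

Column bests: Drought=3.7, Dry=3.7, Normal=3.6, Wet=3.6.
Soy regrets: 0.8, 0.0, 0.4, 1.7 → max 1.7
Canola regrets: 2.0, 0.7, 1.1, 0.3 → max 2.0
Rye regrets: 2.0, 1.8, 1.4, 0.0 → max 2.0
Oats regrets: 0.0, 0.6, 2.0, 0.6 → max 2.0
Corn regrets: 1.4, 0.8, 0.0, 0.5 → max 1.4
Sorghum regrets: 0.2, 0.8, 0.4, 1.5 → max 1.5
Rice regrets: 0.9, 1.7, 0.5, 0.5 → max 1.7
Smallest max regret = 1.4 → Corn.
Row averages: Soy=2.925, Canola=2.625, Rye=2.35, Oats=2.85, Corn=2.975, Sorghum=2.925, Rice=2.75
Highest average = 2.975 → Corn.

minimax regret → Corn; laplace → Corn (agree)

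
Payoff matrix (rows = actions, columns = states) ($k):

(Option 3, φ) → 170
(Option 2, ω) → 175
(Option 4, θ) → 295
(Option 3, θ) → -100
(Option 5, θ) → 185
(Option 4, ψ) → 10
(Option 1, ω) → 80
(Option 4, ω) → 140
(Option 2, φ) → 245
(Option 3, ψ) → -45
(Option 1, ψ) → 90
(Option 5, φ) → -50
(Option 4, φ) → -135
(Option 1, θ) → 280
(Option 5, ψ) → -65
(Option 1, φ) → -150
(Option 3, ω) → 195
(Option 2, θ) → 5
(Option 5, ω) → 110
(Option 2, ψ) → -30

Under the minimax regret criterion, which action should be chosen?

Option 2

Column bests: θ=295, φ=245, ψ=90, ω=195.
Option 1 regrets: 15, 395, 0, 115 → max 395
Option 2 regrets: 290, 0, 120, 20 → max 290
Option 3 regrets: 395, 75, 135, 0 → max 395
Option 4 regrets: 0, 380, 80, 55 → max 380
Option 5 regrets: 110, 295, 155, 85 → max 295
Smallest max regret = 290 → Option 2.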